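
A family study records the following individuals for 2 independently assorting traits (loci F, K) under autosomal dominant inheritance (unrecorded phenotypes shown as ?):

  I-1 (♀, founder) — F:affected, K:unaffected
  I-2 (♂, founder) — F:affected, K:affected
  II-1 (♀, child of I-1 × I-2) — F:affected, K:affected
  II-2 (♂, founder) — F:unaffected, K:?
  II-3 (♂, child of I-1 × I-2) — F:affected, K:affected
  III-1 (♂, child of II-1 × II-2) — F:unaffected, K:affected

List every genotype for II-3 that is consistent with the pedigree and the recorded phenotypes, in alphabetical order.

II-3 ∈ {FF Kk, Ff Kk}

F/I-1 aff ·: Ff|FF
F/I-2 aff ·: Ff|FF
F/II-1 aff I-1×I-2: Ff
F/II-2 un ·: ff
F/II-3 aff I-1×I-2: Ff|FF
F/III-1 un II-1×II-2: ff
⇒ F over [I-1,I-2,II-1,II-2,II-3,III-1]: 6 consistent
K/I-1 un ·: kk
K/I-2 aff ·: Kk|KK
K/II-1 aff I-1×I-2: Kk
K/II-2 ? ·: kk|Kk|KK
K/II-3 aff I-1×I-2: Kk
K/III-1 aff II-1×II-2: Kk|KK
⇒ K over [I-1,I-2,II-1,II-2,II-3,III-1]: 10 consistent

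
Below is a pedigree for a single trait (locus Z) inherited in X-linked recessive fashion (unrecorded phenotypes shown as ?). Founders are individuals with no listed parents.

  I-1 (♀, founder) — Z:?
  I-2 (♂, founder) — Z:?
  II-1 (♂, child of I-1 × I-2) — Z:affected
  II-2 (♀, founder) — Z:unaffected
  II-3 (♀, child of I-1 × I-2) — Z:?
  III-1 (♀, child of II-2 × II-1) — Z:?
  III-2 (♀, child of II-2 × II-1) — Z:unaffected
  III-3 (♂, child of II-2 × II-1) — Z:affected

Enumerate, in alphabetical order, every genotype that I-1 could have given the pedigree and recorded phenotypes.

I-1 ∈ {X^ZX^z, X^zX^z}

Z/I-1 ? ·: X^ZX^z|X^zX^z
Z/I-2 ? ·: X^ZY|X^zY
Z/II-1 aff I-1×I-2: X^zY
Z/II-2 un ·: X^ZX^z
Z/II-3 ? I-1×I-2: X^ZX^Z|X^ZX^z|X^zX^z
Z/III-1 ? II-2×II-1: X^ZX^z|X^zX^z
Z/III-2 un II-2×II-1: X^ZX^z
Z/III-3 aff II-2×II-1: X^zY
⇒ Z over [I-1,I-2,II-1,II-2,II-3,III-1,III-2,III-3]: 12 consistent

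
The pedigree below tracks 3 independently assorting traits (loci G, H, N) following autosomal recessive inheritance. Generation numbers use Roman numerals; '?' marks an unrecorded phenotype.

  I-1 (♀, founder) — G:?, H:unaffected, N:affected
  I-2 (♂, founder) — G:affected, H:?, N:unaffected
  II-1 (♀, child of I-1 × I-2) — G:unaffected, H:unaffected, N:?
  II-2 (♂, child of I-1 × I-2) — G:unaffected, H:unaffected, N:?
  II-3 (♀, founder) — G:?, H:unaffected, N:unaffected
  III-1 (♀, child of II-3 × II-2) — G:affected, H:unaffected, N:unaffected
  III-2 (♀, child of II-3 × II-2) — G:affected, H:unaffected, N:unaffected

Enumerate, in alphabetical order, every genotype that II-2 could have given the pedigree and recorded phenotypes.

G/I-1 ? ·: GG|Gg
G/I-2 aff ·: gg
G/II-1 un I-1×I-2: Gg
G/II-2 un I-1×I-2: Gg
G/II-3 ? ·: Gg|gg
G/III-1 aff II-3×II-2: gg
G/III-2 aff II-3×II-2: gg
⇒ G over [I-1,I-2,II-1,II-2,II-3,III-1,III-2]: 4 consistent
H/I-1 un ·: HH|Hh
H/I-2 ? ·: HH|Hh|hh
H/II-1 un I-1×I-2: HH|Hh
H/II-2 un I-1×I-2: HH|Hh
H/II-3 un ·: HH|Hh
H/III-1 un II-3×II-2: HH|Hh
H/III-2 un II-3×II-2: HH|Hh
⇒ H over [I-1,I-2,II-1,II-2,II-3,III-1,III-2]: 99 consistent
N/I-1 aff ·: nn
N/I-2 un ·: NN|Nn
N/II-1 ? I-1×I-2: Nn|nn
N/II-2 ? I-1×I-2: Nn|nn
N/II-3 un ·: NN|Nn
N/III-1 un II-3×II-2: NN|Nn
N/III-2 un II-3×II-2: NN|Nn
⇒ N over [I-1,I-2,II-1,II-2,II-3,III-1,III-2]: 28 consistent

II-2 ∈ {Gg HH Nn, Gg HH nn, Gg Hh Nn, Gg Hh nn}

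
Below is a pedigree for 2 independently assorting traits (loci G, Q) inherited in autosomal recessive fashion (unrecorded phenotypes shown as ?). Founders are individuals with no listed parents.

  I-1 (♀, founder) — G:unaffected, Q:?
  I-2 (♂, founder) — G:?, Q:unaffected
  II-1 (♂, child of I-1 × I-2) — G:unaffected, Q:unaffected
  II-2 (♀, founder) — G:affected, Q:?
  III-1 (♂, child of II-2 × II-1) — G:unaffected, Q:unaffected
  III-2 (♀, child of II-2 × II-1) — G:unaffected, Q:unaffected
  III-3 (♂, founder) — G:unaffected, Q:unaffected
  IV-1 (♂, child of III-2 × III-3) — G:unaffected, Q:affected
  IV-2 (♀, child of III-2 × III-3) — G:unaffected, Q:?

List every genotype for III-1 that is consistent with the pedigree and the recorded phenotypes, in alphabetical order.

G/I-1 un ·: GG|Gg
G/I-2 ? ·: GG|Gg|gg
G/II-1 un I-1×I-2: GG|Gg
G/II-2 aff ·: gg
G/III-1 un II-2×II-1: Gg
G/III-2 un II-2×II-1: Gg
G/III-3 un ·: GG|Gg
G/IV-1 un III-2×III-3: GG|Gg
G/IV-2 un III-2×III-3: GG|Gg
⇒ G over [I-1,I-2,II-1,II-2,III-1,III-2,III-3,IV-1,IV-2]: 72 consistent
Q/I-1 ? ·: QQ|Qq|qq
Q/I-2 un ·: QQ|Qq
Q/II-1 un I-1×I-2: QQ|Qq
Q/II-2 ? ·: QQ|Qq|qq
Q/III-1 un II-2×II-1: QQ|Qq
Q/III-2 un II-2×II-1: Qq
Q/III-3 un ·: Qq
Q/IV-1 aff III-2×III-3: qq
Q/IV-2 ? III-2×III-3: QQ|Qq|qq
⇒ Q over [I-1,I-2,II-1,II-2,III-1,III-2,III-3,IV-1,IV-2]: 111 consistent

III-1 ∈ {Gg QQ, Gg Qq}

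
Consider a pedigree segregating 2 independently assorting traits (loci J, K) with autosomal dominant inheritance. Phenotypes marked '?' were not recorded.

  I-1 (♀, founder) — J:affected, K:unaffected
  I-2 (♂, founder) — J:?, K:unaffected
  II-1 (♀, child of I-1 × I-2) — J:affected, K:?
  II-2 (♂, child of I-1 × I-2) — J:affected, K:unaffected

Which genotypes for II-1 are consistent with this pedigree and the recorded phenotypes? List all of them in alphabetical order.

II-1 ∈ {JJ kk, Jj kk}

J/I-1 aff ·: Jj|JJ
J/I-2 ? ·: jj|Jj|JJ
J/II-1 aff I-1×I-2: Jj|JJ
J/II-2 aff I-1×I-2: Jj|JJ
⇒ J over [I-1,I-2,II-1,II-2]: 15 consistent
K/I-1 un ·: kk
K/I-2 un ·: kk
K/II-1 ? I-1×I-2: kk
K/II-2 un I-1×I-2: kk
⇒ K over [I-1,I-2,II-1,II-2]: 1 consistent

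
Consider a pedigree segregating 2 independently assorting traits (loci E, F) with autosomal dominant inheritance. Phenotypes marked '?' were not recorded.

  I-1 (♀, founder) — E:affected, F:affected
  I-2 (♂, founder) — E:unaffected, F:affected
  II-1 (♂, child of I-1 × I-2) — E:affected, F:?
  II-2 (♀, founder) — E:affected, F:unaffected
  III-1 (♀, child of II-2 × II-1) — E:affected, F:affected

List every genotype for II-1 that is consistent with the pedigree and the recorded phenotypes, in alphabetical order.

E/I-1 aff ·: Ee|EE
E/I-2 un ·: ee
E/II-1 aff I-1×I-2: Ee
E/II-2 aff ·: Ee|EE
E/III-1 aff II-2×II-1: Ee|EE
⇒ E over [I-1,I-2,II-1,II-2,III-1]: 8 consistent
F/I-1 aff ·: Ff|FF
F/I-2 aff ·: Ff|FF
F/II-1 ? I-1×I-2: Ff|FF
F/II-2 un ·: ff
F/III-1 aff II-2×II-1: Ff
⇒ F over [I-1,I-2,II-1,II-2,III-1]: 7 consistent

II-1 ∈ {Ee FF, Ee Ff}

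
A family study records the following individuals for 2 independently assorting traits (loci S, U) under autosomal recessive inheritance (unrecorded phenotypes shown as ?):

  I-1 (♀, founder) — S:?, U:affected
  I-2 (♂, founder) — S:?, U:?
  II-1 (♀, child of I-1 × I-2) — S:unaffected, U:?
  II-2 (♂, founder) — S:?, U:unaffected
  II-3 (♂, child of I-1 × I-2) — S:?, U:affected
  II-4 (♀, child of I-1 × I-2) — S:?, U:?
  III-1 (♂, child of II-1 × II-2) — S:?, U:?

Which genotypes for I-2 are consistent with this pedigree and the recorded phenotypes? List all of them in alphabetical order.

I-2 ∈ {SS Uu, SS uu, Ss Uu, Ss uu, ss Uu, ss uu}

S/I-1 ? ·: SS|Ss|ss
S/I-2 ? ·: SS|Ss|ss
S/II-1 un I-1×I-2: SS|Ss
S/II-2 ? ·: SS|Ss|ss
S/II-3 ? I-1×I-2: SS|Ss|ss
S/II-4 ? I-1×I-2: SS|Ss|ss
S/III-1 ? II-1×II-2: SS|Ss|ss
⇒ S over [I-1,I-2,II-1,II-2,II-3,II-4,III-1]: 261 consistent
U/I-1 aff ·: uu
U/I-2 ? ·: Uu|uu
U/II-1 ? I-1×I-2: Uu|uu
U/II-2 un ·: UU|Uu
U/II-3 aff I-1×I-2: uu
U/II-4 ? I-1×I-2: Uu|uu
U/III-1 ? II-1×II-2: UU|Uu|uu
⇒ U over [I-1,I-2,II-1,II-2,II-3,II-4,III-1]: 19 consistent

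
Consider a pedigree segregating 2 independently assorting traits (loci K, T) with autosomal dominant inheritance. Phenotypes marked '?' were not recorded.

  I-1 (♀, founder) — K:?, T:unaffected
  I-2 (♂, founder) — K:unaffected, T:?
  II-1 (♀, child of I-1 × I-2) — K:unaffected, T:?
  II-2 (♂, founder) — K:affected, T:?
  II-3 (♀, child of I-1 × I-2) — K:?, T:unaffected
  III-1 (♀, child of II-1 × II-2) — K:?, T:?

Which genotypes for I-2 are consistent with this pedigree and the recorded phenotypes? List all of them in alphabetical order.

K/I-1 ? ·: kk|Kk
K/I-2 un ·: kk
K/II-1 un I-1×I-2: kk
K/II-2 aff ·: Kk|KK
K/II-3 ? I-1×I-2: kk|Kk
K/III-1 ? II-1×II-2: kk|Kk
⇒ K over [I-1,I-2,II-1,II-2,II-3,III-1]: 9 consistent
T/I-1 un ·: tt
T/I-2 ? ·: tt|Tt
T/II-1 ? I-1×I-2: tt|Tt
T/II-2 ? ·: tt|Tt|TT
T/II-3 un I-1×I-2: tt
T/III-1 ? II-1×II-2: tt|Tt|TT
⇒ T over [I-1,I-2,II-1,II-2,II-3,III-1]: 15 consistent

I-2 ∈ {kk Tt, kk tt}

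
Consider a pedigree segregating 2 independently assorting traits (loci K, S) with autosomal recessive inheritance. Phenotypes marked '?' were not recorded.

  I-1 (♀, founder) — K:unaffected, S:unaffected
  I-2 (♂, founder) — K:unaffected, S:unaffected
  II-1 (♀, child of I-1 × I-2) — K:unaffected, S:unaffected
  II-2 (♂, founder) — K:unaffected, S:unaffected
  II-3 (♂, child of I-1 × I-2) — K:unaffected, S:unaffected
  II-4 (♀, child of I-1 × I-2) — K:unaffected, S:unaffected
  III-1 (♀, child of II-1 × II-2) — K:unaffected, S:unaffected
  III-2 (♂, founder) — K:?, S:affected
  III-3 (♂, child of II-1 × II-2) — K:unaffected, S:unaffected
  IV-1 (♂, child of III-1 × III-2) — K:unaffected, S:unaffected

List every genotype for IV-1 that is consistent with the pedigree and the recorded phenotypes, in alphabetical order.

K/I-1 un ·: KK|Kk
K/I-2 un ·: KK|Kk
K/II-1 un I-1×I-2: KK|Kk
K/II-2 un ·: KK|Kk
K/II-3 un I-1×I-2: KK|Kk
K/II-4 un I-1×I-2: KK|Kk
K/III-1 un II-1×II-2: KK|Kk
K/III-2 ? ·: KK|Kk|kk
K/III-3 un II-1×II-2: KK|Kk
K/IV-1 un III-1×III-2: KK|Kk
⇒ K over [I-1,I-2,II-1,II-2,II-3,II-4,III-1,III-2,III-3,IV-1]: 718 consistent
S/I-1 un ·: SS|Ss
S/I-2 un ·: SS|Ss
S/II-1 un I-1×I-2: SS|Ss
S/II-2 un ·: SS|Ss
S/II-3 un I-1×I-2: SS|Ss
S/II-4 un I-1×I-2: SS|Ss
S/III-1 un II-1×II-2: SS|Ss
S/III-2 aff ·: ss
S/III-3 un II-1×II-2: SS|Ss
S/IV-1 un III-1×III-2: Ss
⇒ S over [I-1,I-2,II-1,II-2,II-3,II-4,III-1,III-2,III-3,IV-1]: 161 consistent

IV-1 ∈ {KK Ss, Kk Ss}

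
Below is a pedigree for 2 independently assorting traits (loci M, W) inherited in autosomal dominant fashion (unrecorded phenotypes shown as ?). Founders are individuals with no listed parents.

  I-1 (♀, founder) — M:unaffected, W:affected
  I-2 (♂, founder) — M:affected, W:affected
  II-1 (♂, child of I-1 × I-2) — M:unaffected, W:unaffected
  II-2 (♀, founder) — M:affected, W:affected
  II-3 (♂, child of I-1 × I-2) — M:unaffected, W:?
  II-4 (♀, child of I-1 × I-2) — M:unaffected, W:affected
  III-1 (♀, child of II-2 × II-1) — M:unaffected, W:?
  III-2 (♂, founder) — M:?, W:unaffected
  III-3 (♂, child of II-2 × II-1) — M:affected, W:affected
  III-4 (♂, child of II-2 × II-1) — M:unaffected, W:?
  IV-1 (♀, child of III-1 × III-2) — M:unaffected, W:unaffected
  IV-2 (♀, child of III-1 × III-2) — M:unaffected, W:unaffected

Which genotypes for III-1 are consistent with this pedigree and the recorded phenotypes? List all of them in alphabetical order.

M/I-1 un ·: mm
M/I-2 aff ·: Mm
M/II-1 un I-1×I-2: mm
M/II-2 aff ·: Mm
M/II-3 un I-1×I-2: mm
M/II-4 un I-1×I-2: mm
M/III-1 un II-2×II-1: mm
M/III-2 ? ·: mm|Mm
M/III-3 aff II-2×II-1: Mm
M/III-4 un II-2×II-1: mm
M/IV-1 un III-1×III-2: mm
M/IV-2 un III-1×III-2: mm
⇒ M over [I-1,I-2,II-1,II-2,II-3,II-4,III-1,III-2,III-3,III-4,IV-1,IV-2]: 2 consistent
W/I-1 aff ·: Ww
W/I-2 aff ·: Ww
W/II-1 un I-1×I-2: ww
W/II-2 aff ·: Ww|WW
W/II-3 ? I-1×I-2: ww|Ww|WW
W/II-4 aff I-1×I-2: Ww|WW
W/III-1 ? II-2×II-1: ww|Ww
W/III-2 un ·: ww
W/III-3 aff II-2×II-1: Ww
W/III-4 ? II-2×II-1: ww|Ww
W/IV-1 un III-1×III-2: ww
W/IV-2 un III-1×III-2: ww
⇒ W over [I-1,I-2,II-1,II-2,II-3,II-4,III-1,III-2,III-3,III-4,IV-1,IV-2]: 30 consistent

III-1 ∈ {mm Ww, mm ww}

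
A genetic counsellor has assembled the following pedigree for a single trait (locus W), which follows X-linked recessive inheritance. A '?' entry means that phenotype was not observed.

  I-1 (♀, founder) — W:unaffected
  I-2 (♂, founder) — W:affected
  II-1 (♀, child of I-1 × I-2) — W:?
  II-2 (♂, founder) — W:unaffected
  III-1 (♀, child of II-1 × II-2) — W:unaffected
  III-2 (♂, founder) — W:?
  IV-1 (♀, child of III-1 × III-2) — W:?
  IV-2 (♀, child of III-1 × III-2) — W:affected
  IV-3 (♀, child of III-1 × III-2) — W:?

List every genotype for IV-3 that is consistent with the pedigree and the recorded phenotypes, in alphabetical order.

W/I-1 un ·: X^WX^W|X^WX^w
W/I-2 aff ·: X^wY
W/II-1 ? I-1×I-2: X^WX^w|X^wX^w
W/II-2 un ·: X^WY
W/III-1 un II-1×II-2: X^WX^w
W/III-2 ? ·: X^wY
W/IV-1 ? III-1×III-2: X^WX^w|X^wX^w
W/IV-2 aff III-1×III-2: X^wX^w
W/IV-3 ? III-1×III-2: X^WX^w|X^wX^w
⇒ W over [I-1,I-2,II-1,II-2,III-1,III-2,IV-1,IV-2,IV-3]: 12 consistent

IV-3 ∈ {X^WX^w, X^wX^w}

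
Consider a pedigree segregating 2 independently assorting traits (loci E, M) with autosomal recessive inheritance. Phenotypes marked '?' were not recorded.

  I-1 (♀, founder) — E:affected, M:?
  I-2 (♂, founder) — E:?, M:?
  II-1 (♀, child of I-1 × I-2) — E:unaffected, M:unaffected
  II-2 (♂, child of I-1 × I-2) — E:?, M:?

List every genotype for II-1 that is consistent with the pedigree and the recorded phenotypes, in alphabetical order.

II-1 ∈ {Ee MM, Ee Mm}

E/I-1 aff ·: ee
E/I-2 ? ·: EE|Ee
E/II-1 un I-1×I-2: Ee
E/II-2 ? I-1×I-2: Ee|ee
⇒ E over [I-1,I-2,II-1,II-2]: 3 consistent
M/I-1 ? ·: MM|Mm|mm
M/I-2 ? ·: MM|Mm|mm
M/II-1 un I-1×I-2: MM|Mm
M/II-2 ? I-1×I-2: MM|Mm|mm
⇒ M over [I-1,I-2,II-1,II-2]: 21 consistent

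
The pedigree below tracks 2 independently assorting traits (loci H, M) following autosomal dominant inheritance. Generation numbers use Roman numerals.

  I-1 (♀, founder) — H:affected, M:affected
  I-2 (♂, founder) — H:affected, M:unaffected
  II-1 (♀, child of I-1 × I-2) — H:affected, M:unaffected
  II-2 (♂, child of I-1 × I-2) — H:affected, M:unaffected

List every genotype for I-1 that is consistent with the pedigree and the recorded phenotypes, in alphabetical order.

I-1 ∈ {HH Mm, Hh Mm}

H/I-1 aff ·: Hh|HH
H/I-2 aff ·: Hh|HH
H/II-1 aff I-1×I-2: Hh|HH
H/II-2 aff I-1×I-2: Hh|HH
⇒ H over [I-1,I-2,II-1,II-2]: 13 consistent
M/I-1 aff ·: Mm
M/I-2 un ·: mm
M/II-1 un I-1×I-2: mm
M/II-2 un I-1×I-2: mm
⇒ M over [I-1,I-2,II-1,II-2]: 1 consistent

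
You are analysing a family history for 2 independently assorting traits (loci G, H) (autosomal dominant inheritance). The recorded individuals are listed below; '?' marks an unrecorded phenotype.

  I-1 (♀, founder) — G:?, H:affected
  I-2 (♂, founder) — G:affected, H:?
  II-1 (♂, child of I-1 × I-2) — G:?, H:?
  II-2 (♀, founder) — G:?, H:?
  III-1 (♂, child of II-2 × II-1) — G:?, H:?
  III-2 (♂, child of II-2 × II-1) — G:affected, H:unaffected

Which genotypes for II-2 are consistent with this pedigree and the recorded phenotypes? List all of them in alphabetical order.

G/I-1 ? ·: gg|Gg|GG
G/I-2 aff ·: Gg|GG
G/II-1 ? I-1×I-2: gg|Gg|GG
G/II-2 ? ·: gg|Gg|GG
G/III-1 ? II-2×II-1: gg|Gg|GG
G/III-2 aff II-2×II-1: Gg|GG
⇒ G over [I-1,I-2,II-1,II-2,III-1,III-2]: 90 consistent
H/I-1 aff ·: Hh|HH
H/I-2 ? ·: hh|Hh|HH
H/II-1 ? I-1×I-2: hh|Hh
H/II-2 ? ·: hh|Hh
H/III-1 ? II-2×II-1: hh|Hh|HH
H/III-2 un II-2×II-1: hh
⇒ H over [I-1,I-2,II-1,II-2,III-1,III-2]: 31 consistent

II-2 ∈ {GG Hh, GG hh, Gg Hh, Gg hh, gg Hh, gg hh}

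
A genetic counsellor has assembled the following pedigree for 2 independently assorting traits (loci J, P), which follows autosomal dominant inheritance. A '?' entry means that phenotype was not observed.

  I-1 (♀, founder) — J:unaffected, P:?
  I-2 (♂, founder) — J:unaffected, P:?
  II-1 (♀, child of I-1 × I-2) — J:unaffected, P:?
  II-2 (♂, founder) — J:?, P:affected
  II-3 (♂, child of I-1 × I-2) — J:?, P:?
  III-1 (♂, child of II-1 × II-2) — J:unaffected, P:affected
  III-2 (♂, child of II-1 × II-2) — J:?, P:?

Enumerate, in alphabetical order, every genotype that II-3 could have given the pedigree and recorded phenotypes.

II-3 ∈ {jj PP, jj Pp, jj pp}

J/I-1 un ·: jj
J/I-2 un ·: jj
J/II-1 un I-1×I-2: jj
J/II-2 ? ·: jj|Jj
J/II-3 ? I-1×I-2: jj
J/III-1 un II-1×II-2: jj
J/III-2 ? II-1×II-2: jj|Jj
⇒ J over [I-1,I-2,II-1,II-2,II-3,III-1,III-2]: 3 consistent
P/I-1 ? ·: pp|Pp|PP
P/I-2 ? ·: pp|Pp|PP
P/II-1 ? I-1×I-2: pp|Pp|PP
P/II-2 aff ·: Pp|PP
P/II-3 ? I-1×I-2: pp|Pp|PP
P/III-1 aff II-1×II-2: Pp|PP
P/III-2 ? II-1×II-2: pp|Pp|PP
⇒ P over [I-1,I-2,II-1,II-2,II-3,III-1,III-2]: 194 consistent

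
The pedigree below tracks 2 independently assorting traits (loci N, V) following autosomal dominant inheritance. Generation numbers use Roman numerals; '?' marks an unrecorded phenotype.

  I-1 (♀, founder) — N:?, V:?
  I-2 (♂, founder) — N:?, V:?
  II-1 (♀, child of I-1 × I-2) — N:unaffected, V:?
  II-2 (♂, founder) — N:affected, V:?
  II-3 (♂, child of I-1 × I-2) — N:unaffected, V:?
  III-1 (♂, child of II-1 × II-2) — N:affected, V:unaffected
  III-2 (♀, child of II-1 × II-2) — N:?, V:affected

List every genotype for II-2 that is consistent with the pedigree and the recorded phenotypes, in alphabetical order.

II-2 ∈ {NN Vv, NN vv, Nn Vv, Nn vv}

N/I-1 ? ·: nn|Nn
N/I-2 ? ·: nn|Nn
N/II-1 un I-1×I-2: nn
N/II-2 aff ·: Nn|NN
N/II-3 un I-1×I-2: nn
N/III-1 aff II-1×II-2: Nn
N/III-2 ? II-1×II-2: nn|Nn
⇒ N over [I-1,I-2,II-1,II-2,II-3,III-1,III-2]: 12 consistent
V/I-1 ? ·: vv|Vv|VV
V/I-2 ? ·: vv|Vv|VV
V/II-1 ? I-1×I-2: vv|Vv
V/II-2 ? ·: vv|Vv
V/II-3 ? I-1×I-2: vv|Vv|VV
V/III-1 un II-1×II-2: vv
V/III-2 aff II-1×II-2: Vv|VV
⇒ V over [I-1,I-2,II-1,II-2,II-3,III-1,III-2]: 47 consistent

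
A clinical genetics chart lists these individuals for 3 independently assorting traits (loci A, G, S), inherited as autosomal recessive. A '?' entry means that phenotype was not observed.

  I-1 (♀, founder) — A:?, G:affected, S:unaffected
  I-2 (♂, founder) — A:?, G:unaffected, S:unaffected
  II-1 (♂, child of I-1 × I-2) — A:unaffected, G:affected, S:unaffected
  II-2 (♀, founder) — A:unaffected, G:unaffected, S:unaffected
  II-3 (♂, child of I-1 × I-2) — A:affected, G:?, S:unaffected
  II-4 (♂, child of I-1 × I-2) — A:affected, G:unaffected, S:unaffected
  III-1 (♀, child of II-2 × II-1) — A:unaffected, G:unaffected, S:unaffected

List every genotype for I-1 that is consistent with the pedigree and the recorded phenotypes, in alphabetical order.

A/I-1 ? ·: Aa|aa
A/I-2 ? ·: Aa|aa
A/II-1 un I-1×I-2: AA|Aa
A/II-2 un ·: AA|Aa
A/II-3 aff I-1×I-2: aa
A/II-4 aff I-1×I-2: aa
A/III-1 un II-2×II-1: AA|Aa
⇒ A over [I-1,I-2,II-1,II-2,II-3,II-4,III-1]: 15 consistent
G/I-1 aff ·: gg
G/I-2 un ·: Gg
G/II-1 aff I-1×I-2: gg
G/II-2 un ·: GG|Gg
G/II-3 ? I-1×I-2: Gg|gg
G/II-4 un I-1×I-2: Gg
G/III-1 un II-2×II-1: Gg
⇒ G over [I-1,I-2,II-1,II-2,II-3,II-4,III-1]: 4 consistent
S/I-1 un ·: SS|Ss
S/I-2 un ·: SS|Ss
S/II-1 un I-1×I-2: SS|Ss
S/II-2 un ·: SS|Ss
S/II-3 un I-1×I-2: SS|Ss
S/II-4 un I-1×I-2: SS|Ss
S/III-1 un II-2×II-1: SS|Ss
⇒ S over [I-1,I-2,II-1,II-2,II-3,II-4,III-1]: 87 consistent

I-1 ∈ {Aa gg SS, Aa gg Ss, aa gg SS, aa gg Ss}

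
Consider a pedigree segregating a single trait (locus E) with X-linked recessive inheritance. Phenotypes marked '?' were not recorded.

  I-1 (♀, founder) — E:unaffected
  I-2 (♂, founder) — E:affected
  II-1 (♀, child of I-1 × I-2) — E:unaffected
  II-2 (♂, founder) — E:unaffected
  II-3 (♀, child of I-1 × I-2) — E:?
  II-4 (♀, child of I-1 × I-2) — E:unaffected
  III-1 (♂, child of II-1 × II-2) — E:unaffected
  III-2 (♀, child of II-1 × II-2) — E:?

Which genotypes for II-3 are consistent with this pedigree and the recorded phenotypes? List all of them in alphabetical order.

E/I-1 un ·: X^EX^E|X^EX^e
E/I-2 aff ·: X^eY
E/II-1 un I-1×I-2: X^EX^e
E/II-2 un ·: X^EY
E/II-3 ? I-1×I-2: X^EX^e|X^eX^e
E/II-4 un I-1×I-2: X^EX^e
E/III-1 un II-1×II-2: X^EY
E/III-2 ? II-1×II-2: X^EX^E|X^EX^e
⇒ E over [I-1,I-2,II-1,II-2,II-3,II-4,III-1,III-2]: 6 consistent

II-3 ∈ {X^EX^e, X^eX^e}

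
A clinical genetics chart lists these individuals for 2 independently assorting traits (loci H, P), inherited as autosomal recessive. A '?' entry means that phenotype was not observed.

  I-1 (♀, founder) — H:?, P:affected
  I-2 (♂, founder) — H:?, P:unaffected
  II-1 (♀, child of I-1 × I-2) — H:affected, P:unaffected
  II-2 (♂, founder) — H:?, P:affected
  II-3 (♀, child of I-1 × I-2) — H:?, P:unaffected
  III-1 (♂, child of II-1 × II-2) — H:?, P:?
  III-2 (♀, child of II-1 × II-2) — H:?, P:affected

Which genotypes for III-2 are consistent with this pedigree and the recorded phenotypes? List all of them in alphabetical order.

III-2 ∈ {Hh pp, hh pp}

H/I-1 ? ·: Hh|hh
H/I-2 ? ·: Hh|hh
H/II-1 aff I-1×I-2: hh
H/II-2 ? ·: HH|Hh|hh
H/II-3 ? I-1×I-2: HH|Hh|hh
H/III-1 ? II-1×II-2: Hh|hh
H/III-2 ? II-1×II-2: Hh|hh
⇒ H over [I-1,I-2,II-1,II-2,II-3,III-1,III-2]: 48 consistent
P/I-1 aff ·: pp
P/I-2 un ·: PP|Pp
P/II-1 un I-1×I-2: Pp
P/II-2 aff ·: pp
P/II-3 un I-1×I-2: Pp
P/III-1 ? II-1×II-2: Pp|pp
P/III-2 aff II-1×II-2: pp
⇒ P over [I-1,I-2,II-1,II-2,II-3,III-1,III-2]: 4 consistent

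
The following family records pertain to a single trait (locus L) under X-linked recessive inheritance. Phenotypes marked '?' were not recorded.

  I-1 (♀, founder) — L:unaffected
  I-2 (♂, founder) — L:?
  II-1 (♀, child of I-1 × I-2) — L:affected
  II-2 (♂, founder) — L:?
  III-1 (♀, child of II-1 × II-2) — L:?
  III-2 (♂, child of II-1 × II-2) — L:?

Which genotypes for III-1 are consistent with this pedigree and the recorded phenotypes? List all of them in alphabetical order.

III-1 ∈ {X^LX^l, X^lX^l}

L/I-1 un ·: X^LX^l
L/I-2 ? ·: X^lY
L/II-1 aff I-1×I-2: X^lX^l
L/II-2 ? ·: X^LY|X^lY
L/III-1 ? II-1×II-2: X^LX^l|X^lX^l
L/III-2 ? II-1×II-2: X^lY
⇒ L over [I-1,I-2,II-1,II-2,III-1,III-2]: 2 consistent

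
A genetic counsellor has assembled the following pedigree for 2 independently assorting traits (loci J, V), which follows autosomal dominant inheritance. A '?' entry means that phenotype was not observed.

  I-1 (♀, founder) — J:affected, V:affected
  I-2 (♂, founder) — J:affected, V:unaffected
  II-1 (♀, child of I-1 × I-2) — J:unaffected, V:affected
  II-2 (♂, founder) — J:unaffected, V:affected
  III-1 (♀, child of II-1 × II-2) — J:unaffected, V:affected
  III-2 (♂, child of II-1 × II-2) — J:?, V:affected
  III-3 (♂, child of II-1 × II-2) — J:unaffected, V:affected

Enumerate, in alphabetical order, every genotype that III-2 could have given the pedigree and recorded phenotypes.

III-2 ∈ {jj VV, jj Vv}

J/I-1 aff ·: Jj
J/I-2 aff ·: Jj
J/II-1 un I-1×I-2: jj
J/II-2 un ·: jj
J/III-1 un II-1×II-2: jj
J/III-2 ? II-1×II-2: jj
J/III-3 un II-1×II-2: jj
⇒ J over [I-1,I-2,II-1,II-2,III-1,III-2,III-3]: 1 consistent
V/I-1 aff ·: Vv|VV
V/I-2 un ·: vv
V/II-1 aff I-1×I-2: Vv
V/II-2 aff ·: Vv|VV
V/III-1 aff II-1×II-2: Vv|VV
V/III-2 aff II-1×II-2: Vv|VV
V/III-3 aff II-1×II-2: Vv|VV
⇒ V over [I-1,I-2,II-1,II-2,III-1,III-2,III-3]: 32 consistent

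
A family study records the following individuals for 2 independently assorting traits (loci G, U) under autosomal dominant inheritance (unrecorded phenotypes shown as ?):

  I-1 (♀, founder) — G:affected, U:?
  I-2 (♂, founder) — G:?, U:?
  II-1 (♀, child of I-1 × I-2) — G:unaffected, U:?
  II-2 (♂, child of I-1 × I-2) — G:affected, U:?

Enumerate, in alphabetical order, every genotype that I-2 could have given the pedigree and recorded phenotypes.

G/I-1 aff ·: Gg
G/I-2 ? ·: gg|Gg
G/II-1 un I-1×I-2: gg
G/II-2 aff I-1×I-2: Gg|GG
⇒ G over [I-1,I-2,II-1,II-2]: 3 consistent
U/I-1 ? ·: uu|Uu|UU
U/I-2 ? ·: uu|Uu|UU
U/II-1 ? I-1×I-2: uu|Uu|UU
U/II-2 ? I-1×I-2: uu|Uu|UU
⇒ U over [I-1,I-2,II-1,II-2]: 29 consistent

I-2 ∈ {Gg UU, Gg Uu, Gg uu, gg UU, gg Uu, gg uu}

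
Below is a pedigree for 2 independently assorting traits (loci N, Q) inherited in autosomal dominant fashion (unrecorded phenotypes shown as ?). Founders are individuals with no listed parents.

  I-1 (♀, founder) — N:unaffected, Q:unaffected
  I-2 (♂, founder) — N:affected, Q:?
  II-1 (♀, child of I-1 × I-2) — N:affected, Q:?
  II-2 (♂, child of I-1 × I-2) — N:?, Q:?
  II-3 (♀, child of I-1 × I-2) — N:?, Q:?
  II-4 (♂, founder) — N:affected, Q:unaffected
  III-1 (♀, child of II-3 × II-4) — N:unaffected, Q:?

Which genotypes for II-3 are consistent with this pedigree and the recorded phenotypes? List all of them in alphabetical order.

II-3 ∈ {Nn Qq, Nn qq, nn Qq, nn qq}

N/I-1 un ·: nn
N/I-2 aff ·: Nn|NN
N/II-1 aff I-1×I-2: Nn
N/II-2 ? I-1×I-2: nn|Nn
N/II-3 ? I-1×I-2: nn|Nn
N/II-4 aff ·: Nn
N/III-1 un II-3×II-4: nn
⇒ N over [I-1,I-2,II-1,II-2,II-3,II-4,III-1]: 5 consistent
Q/I-1 un ·: qq
Q/I-2 ? ·: qq|Qq|QQ
Q/II-1 ? I-1×I-2: qq|Qq
Q/II-2 ? I-1×I-2: qq|Qq
Q/II-3 ? I-1×I-2: qq|Qq
Q/II-4 un ·: qq
Q/III-1 ? II-3×II-4: qq|Qq
⇒ Q over [I-1,I-2,II-1,II-2,II-3,II-4,III-1]: 15 consistent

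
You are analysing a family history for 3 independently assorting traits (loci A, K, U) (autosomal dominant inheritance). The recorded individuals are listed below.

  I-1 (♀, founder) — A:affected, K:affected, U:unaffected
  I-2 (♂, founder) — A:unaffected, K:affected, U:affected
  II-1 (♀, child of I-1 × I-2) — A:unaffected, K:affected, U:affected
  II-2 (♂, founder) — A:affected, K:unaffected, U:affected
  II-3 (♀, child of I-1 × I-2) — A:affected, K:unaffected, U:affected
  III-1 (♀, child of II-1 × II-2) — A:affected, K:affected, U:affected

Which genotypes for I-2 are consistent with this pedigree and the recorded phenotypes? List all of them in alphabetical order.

I-2 ∈ {aa Kk UU, aa Kk Uu}

A/I-1 aff ·: Aa
A/I-2 un ·: aa
A/II-1 un I-1×I-2: aa
A/II-2 aff ·: Aa|AA
A/II-3 aff I-1×I-2: Aa
A/III-1 aff II-1×II-2: Aa
⇒ A over [I-1,I-2,II-1,II-2,II-3,III-1]: 2 consistent
K/I-1 aff ·: Kk
K/I-2 aff ·: Kk
K/II-1 aff I-1×I-2: Kk|KK
K/II-2 un ·: kk
K/II-3 un I-1×I-2: kk
K/III-1 aff II-1×II-2: Kk
⇒ K over [I-1,I-2,II-1,II-2,II-3,III-1]: 2 consistent
U/I-1 un ·: uu
U/I-2 aff ·: Uu|UU
U/II-1 aff I-1×I-2: Uu
U/II-2 aff ·: Uu|UU
U/II-3 aff I-1×I-2: Uu
U/III-1 aff II-1×II-2: Uu|UU
⇒ U over [I-1,I-2,II-1,II-2,II-3,III-1]: 8 consistent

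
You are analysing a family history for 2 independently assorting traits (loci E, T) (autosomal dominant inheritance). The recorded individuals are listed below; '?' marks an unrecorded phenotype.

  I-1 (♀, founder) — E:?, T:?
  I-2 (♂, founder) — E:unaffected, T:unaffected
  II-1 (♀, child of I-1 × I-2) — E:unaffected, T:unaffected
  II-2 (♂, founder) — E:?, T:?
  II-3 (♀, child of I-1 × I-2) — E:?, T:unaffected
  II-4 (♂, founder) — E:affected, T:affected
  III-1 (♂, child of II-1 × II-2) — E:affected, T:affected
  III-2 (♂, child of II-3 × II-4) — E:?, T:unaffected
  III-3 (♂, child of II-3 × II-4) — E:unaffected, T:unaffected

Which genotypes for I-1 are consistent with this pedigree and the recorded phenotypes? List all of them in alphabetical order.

E/I-1 ? ·: ee|Ee
E/I-2 un ·: ee
E/II-1 un I-1×I-2: ee
E/II-2 ? ·: Ee|EE
E/II-3 ? I-1×I-2: ee|Ee
E/II-4 aff ·: Ee
E/III-1 aff II-1×II-2: Ee
E/III-2 ? II-3×II-4: ee|Ee|EE
E/III-3 un II-3×II-4: ee
⇒ E over [I-1,I-2,II-1,II-2,II-3,II-4,III-1,III-2,III-3]: 14 consistent
T/I-1 ? ·: tt|Tt
T/I-2 un ·: tt
T/II-1 un I-1×I-2: tt
T/II-2 ? ·: Tt|TT
T/II-3 un I-1×I-2: tt
T/II-4 aff ·: Tt
T/III-1 aff II-1×II-2: Tt
T/III-2 un II-3×II-4: tt
T/III-3 un II-3×II-4: tt
⇒ T over [I-1,I-2,II-1,II-2,II-3,II-4,III-1,III-2,III-3]: 4 consistent

I-1 ∈ {Ee Tt, Ee tt, ee Tt, ee tt}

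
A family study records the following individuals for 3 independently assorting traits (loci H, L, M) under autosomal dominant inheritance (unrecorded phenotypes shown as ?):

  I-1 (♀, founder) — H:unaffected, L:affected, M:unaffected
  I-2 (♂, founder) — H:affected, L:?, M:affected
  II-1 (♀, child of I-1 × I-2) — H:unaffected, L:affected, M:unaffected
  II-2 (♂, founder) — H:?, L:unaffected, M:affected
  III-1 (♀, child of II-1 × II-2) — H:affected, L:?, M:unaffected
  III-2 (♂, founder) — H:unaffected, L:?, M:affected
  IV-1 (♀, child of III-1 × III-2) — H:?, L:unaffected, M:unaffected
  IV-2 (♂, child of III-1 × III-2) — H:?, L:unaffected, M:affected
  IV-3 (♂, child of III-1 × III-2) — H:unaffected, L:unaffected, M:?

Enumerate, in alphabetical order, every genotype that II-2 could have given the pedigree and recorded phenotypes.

II-2 ∈ {HH ll Mm, Hh ll Mm}

H/I-1 un ·: hh
H/I-2 aff ·: Hh
H/II-1 un I-1×I-2: hh
H/II-2 ? ·: Hh|HH
H/III-1 aff II-1×II-2: Hh
H/III-2 un ·: hh
H/IV-1 ? III-1×III-2: hh|Hh
H/IV-2 ? III-1×III-2: hh|Hh
H/IV-3 un III-1×III-2: hh
⇒ H over [I-1,I-2,II-1,II-2,III-1,III-2,IV-1,IV-2,IV-3]: 8 consistent
L/I-1 aff ·: Ll|LL
L/I-2 ? ·: ll|Ll|LL
L/II-1 aff I-1×I-2: Ll|LL
L/II-2 un ·: ll
L/III-1 ? II-1×II-2: ll|Ll
L/III-2 ? ·: ll|Ll
L/IV-1 un III-1×III-2: ll
L/IV-2 un III-1×III-2: ll
L/IV-3 un III-1×III-2: ll
⇒ L over [I-1,I-2,II-1,II-2,III-1,III-2,IV-1,IV-2,IV-3]: 28 consistent
M/I-1 un ·: mm
M/I-2 aff ·: Mm
M/II-1 un I-1×I-2: mm
M/II-2 aff ·: Mm
M/III-1 un II-1×II-2: mm
M/III-2 aff ·: Mm
M/IV-1 un III-1×III-2: mm
M/IV-2 aff III-1×III-2: Mm
M/IV-3 ? III-1×III-2: mm|Mm
⇒ M over [I-1,I-2,II-1,II-2,III-1,III-2,IV-1,IV-2,IV-3]: 2 consistent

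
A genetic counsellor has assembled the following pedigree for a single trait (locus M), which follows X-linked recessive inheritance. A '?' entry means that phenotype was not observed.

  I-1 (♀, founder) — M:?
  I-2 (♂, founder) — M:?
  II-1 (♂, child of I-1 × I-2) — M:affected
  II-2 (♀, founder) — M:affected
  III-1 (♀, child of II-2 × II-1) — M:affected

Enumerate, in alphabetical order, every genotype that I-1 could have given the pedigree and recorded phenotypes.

M/I-1 ? ·: X^MX^m|X^mX^m
M/I-2 ? ·: X^MY|X^mY
M/II-1 aff I-1×I-2: X^mY
M/II-2 aff ·: X^mX^m
M/III-1 aff II-2×II-1: X^mX^m
⇒ M over [I-1,I-2,II-1,II-2,III-1]: 4 consistent

I-1 ∈ {X^MX^m, X^mX^m}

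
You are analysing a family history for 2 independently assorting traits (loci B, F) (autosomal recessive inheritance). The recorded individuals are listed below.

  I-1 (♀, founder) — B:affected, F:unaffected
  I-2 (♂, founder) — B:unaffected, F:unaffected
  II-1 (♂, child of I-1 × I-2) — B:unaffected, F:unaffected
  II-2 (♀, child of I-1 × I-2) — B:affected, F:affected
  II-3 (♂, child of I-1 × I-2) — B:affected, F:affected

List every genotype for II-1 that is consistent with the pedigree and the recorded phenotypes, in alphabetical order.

II-1 ∈ {Bb FF, Bb Ff}

B/I-1 aff ·: bb
B/I-2 un ·: Bb
B/II-1 un I-1×I-2: Bb
B/II-2 aff I-1×I-2: bb
B/II-3 aff I-1×I-2: bb
⇒ B over [I-1,I-2,II-1,II-2,II-3]: 1 consistent
F/I-1 un ·: Ff
F/I-2 un ·: Ff
F/II-1 un I-1×I-2: FF|Ff
F/II-2 aff I-1×I-2: ff
F/II-3 aff I-1×I-2: ff
⇒ F over [I-1,I-2,II-1,II-2,II-3]: 2 consistent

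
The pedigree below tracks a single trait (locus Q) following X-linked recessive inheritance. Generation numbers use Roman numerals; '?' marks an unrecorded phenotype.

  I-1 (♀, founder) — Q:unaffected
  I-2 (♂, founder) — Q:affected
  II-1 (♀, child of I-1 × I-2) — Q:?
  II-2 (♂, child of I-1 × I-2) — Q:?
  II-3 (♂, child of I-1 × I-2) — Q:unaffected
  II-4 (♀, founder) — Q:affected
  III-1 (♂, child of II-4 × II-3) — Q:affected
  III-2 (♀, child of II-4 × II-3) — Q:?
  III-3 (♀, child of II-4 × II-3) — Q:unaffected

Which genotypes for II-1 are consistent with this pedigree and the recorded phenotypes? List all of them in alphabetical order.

II-1 ∈ {X^QX^q, X^qX^q}

Q/I-1 un ·: X^QX^Q|X^QX^q
Q/I-2 aff ·: X^qY
Q/II-1 ? I-1×I-2: X^QX^q|X^qX^q
Q/II-2 ? I-1×I-2: X^QY|X^qY
Q/II-3 un I-1×I-2: X^QY
Q/II-4 aff ·: X^qX^q
Q/III-1 aff II-4×II-3: X^qY
Q/III-2 ? II-4×II-3: X^QX^q
Q/III-3 un II-4×II-3: X^QX^q
⇒ Q over [I-1,I-2,II-1,II-2,II-3,II-4,III-1,III-2,III-3]: 5 consistent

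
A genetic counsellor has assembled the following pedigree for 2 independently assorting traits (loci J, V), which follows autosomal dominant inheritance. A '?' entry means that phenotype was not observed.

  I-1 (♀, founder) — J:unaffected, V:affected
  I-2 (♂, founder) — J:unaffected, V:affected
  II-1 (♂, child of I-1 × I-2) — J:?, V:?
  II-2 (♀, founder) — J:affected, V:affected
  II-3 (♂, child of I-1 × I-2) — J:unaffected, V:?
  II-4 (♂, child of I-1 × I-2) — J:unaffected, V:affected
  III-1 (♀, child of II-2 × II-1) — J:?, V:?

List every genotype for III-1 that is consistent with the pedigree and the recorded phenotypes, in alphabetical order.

J/I-1 un ·: jj
J/I-2 un ·: jj
J/II-1 ? I-1×I-2: jj
J/II-2 aff ·: Jj|JJ
J/II-3 un I-1×I-2: jj
J/II-4 un I-1×I-2: jj
J/III-1 ? II-2×II-1: jj|Jj
⇒ J over [I-1,I-2,II-1,II-2,II-3,II-4,III-1]: 3 consistent
V/I-1 aff ·: Vv|VV
V/I-2 aff ·: Vv|VV
V/II-1 ? I-1×I-2: vv|Vv|VV
V/II-2 aff ·: Vv|VV
V/II-3 ? I-1×I-2: vv|Vv|VV
V/II-4 aff I-1×I-2: Vv|VV
V/III-1 ? II-2×II-1: vv|Vv|VV
⇒ V over [I-1,I-2,II-1,II-2,II-3,II-4,III-1]: 133 consistent

III-1 ∈ {Jj VV, Jj Vv, Jj vv, jj VV, jj Vv, jj vv}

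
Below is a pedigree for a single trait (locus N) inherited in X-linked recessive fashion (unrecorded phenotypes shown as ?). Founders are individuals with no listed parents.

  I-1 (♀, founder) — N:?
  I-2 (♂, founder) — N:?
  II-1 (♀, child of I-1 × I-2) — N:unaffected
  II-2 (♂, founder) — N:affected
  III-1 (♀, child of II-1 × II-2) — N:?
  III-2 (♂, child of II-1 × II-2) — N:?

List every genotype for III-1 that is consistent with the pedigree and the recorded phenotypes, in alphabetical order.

N/I-1 ? ·: X^NX^N|X^NX^n|X^nX^n
N/I-2 ? ·: X^NY|X^nY
N/II-1 un I-1×I-2: X^NX^N|X^NX^n
N/II-2 aff ·: X^nY
N/III-1 ? II-1×II-2: X^NX^n|X^nX^n
N/III-2 ? II-1×II-2: X^NY|X^nY
⇒ N over [I-1,I-2,II-1,II-2,III-1,III-2]: 18 consistent

III-1 ∈ {X^NX^n, X^nX^n}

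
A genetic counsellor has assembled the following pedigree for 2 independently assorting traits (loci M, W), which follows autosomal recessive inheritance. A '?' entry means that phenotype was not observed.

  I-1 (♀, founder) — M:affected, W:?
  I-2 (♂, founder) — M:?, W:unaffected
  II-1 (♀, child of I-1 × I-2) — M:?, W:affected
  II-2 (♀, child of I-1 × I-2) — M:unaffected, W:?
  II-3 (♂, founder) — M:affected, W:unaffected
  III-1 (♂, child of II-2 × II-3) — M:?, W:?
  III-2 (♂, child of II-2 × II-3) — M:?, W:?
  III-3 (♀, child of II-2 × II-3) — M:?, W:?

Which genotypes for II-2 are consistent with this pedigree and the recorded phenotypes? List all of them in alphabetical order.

II-2 ∈ {Mm WW, Mm Ww, Mm ww}

M/I-1 aff ·: mm
M/I-2 ? ·: MM|Mm
M/II-1 ? I-1×I-2: Mm|mm
M/II-2 un I-1×I-2: Mm
M/II-3 aff ·: mm
M/III-1 ? II-2×II-3: Mm|mm
M/III-2 ? II-2×II-3: Mm|mm
M/III-3 ? II-2×II-3: Mm|mm
⇒ M over [I-1,I-2,II-1,II-2,II-3,III-1,III-2,III-3]: 24 consistent
W/I-1 ? ·: Ww|ww
W/I-2 un ·: Ww
W/II-1 aff I-1×I-2: ww
W/II-2 ? I-1×I-2: WW|Ww|ww
W/II-3 un ·: WW|Ww
W/III-1 ? II-2×II-3: WW|Ww|ww
W/III-2 ? II-2×II-3: WW|Ww|ww
W/III-3 ? II-2×II-3: WW|Ww|ww
⇒ W over [I-1,I-2,II-1,II-2,II-3,III-1,III-2,III-3]: 97 consistent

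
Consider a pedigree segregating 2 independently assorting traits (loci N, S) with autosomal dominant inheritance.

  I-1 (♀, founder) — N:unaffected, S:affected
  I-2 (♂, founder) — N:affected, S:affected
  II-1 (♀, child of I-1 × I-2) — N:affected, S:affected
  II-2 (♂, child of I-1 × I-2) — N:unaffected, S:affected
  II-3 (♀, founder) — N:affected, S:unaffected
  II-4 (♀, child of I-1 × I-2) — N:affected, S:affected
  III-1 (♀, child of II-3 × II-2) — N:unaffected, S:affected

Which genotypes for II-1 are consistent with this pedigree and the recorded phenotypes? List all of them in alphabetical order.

II-1 ∈ {Nn SS, Nn Ss}

N/I-1 un ·: nn
N/I-2 aff ·: Nn
N/II-1 aff I-1×I-2: Nn
N/II-2 un I-1×I-2: nn
N/II-3 aff ·: Nn
N/II-4 aff I-1×I-2: Nn
N/III-1 un II-3×II-2: nn
⇒ N over [I-1,I-2,II-1,II-2,II-3,II-4,III-1]: 1 consistent
S/I-1 aff ·: Ss|SS
S/I-2 aff ·: Ss|SS
S/II-1 aff I-1×I-2: Ss|SS
S/II-2 aff I-1×I-2: Ss|SS
S/II-3 un ·: ss
S/II-4 aff I-1×I-2: Ss|SS
S/III-1 aff II-3×II-2: Ss
⇒ S over [I-1,I-2,II-1,II-2,II-3,II-4,III-1]: 25 consistent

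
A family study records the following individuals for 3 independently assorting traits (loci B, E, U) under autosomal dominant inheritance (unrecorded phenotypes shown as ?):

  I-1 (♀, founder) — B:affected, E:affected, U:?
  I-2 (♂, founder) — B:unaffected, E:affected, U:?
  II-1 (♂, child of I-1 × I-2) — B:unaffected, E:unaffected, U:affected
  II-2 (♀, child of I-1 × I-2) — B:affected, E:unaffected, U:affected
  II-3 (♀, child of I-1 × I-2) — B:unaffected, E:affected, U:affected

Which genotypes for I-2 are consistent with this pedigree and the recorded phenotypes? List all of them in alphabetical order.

B/I-1 aff ·: Bb
B/I-2 un ·: bb
B/II-1 un I-1×I-2: bb
B/II-2 aff I-1×I-2: Bb
B/II-3 un I-1×I-2: bb
⇒ B over [I-1,I-2,II-1,II-2,II-3]: 1 consistent
E/I-1 aff ·: Ee
E/I-2 aff ·: Ee
E/II-1 un I-1×I-2: ee
E/II-2 un I-1×I-2: ee
E/II-3 aff I-1×I-2: Ee|EE
⇒ E over [I-1,I-2,II-1,II-2,II-3]: 2 consistent
U/I-1 ? ·: uu|Uu|UU
U/I-2 ? ·: uu|Uu|UU
U/II-1 aff I-1×I-2: Uu|UU
U/II-2 aff I-1×I-2: Uu|UU
U/II-3 aff I-1×I-2: Uu|UU
⇒ U over [I-1,I-2,II-1,II-2,II-3]: 29 consistent

I-2 ∈ {bb Ee UU, bb Ee Uu, bb Ee uu}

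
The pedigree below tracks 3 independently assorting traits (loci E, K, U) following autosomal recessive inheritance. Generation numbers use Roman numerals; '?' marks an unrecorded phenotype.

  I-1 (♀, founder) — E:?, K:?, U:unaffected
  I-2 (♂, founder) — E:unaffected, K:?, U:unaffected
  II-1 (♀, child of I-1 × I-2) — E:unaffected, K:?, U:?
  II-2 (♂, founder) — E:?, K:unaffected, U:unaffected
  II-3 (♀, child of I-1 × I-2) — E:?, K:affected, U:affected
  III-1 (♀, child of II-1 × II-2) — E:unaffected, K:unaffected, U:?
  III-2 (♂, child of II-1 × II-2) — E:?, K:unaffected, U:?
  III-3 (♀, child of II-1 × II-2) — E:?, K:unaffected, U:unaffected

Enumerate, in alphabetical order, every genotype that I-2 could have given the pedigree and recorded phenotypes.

I-2 ∈ {EE Kk Uu, EE kk Uu, Ee Kk Uu, Ee kk Uu}

E/I-1 ? ·: EE|Ee|ee
E/I-2 un ·: EE|Ee
E/II-1 un I-1×I-2: EE|Ee
E/II-2 ? ·: EE|Ee|ee
E/II-3 ? I-1×I-2: EE|Ee|ee
E/III-1 un II-1×II-2: EE|Ee
E/III-2 ? II-1×II-2: EE|Ee|ee
E/III-3 ? II-1×II-2: EE|Ee|ee
⇒ E over [I-1,I-2,II-1,II-2,II-3,III-1,III-2,III-3]: 380 consistent
K/I-1 ? ·: Kk|kk
K/I-2 ? ·: Kk|kk
K/II-1 ? I-1×I-2: KK|Kk|kk
K/II-2 un ·: KK|Kk
K/II-3 aff I-1×I-2: kk
K/III-1 un II-1×II-2: KK|Kk
K/III-2 un II-1×II-2: KK|Kk
K/III-3 un II-1×II-2: KK|Kk
⇒ K over [I-1,I-2,II-1,II-2,II-3,III-1,III-2,III-3]: 65 consistent
U/I-1 un ·: Uu
U/I-2 un ·: Uu
U/II-1 ? I-1×I-2: UU|Uu|uu
U/II-2 un ·: UU|Uu
U/II-3 aff I-1×I-2: uu
U/III-1 ? II-1×II-2: UU|Uu|uu
U/III-2 ? II-1×II-2: UU|Uu|uu
U/III-3 un II-1×II-2: UU|Uu
⇒ U over [I-1,I-2,II-1,II-2,II-3,III-1,III-2,III-3]: 40 consistent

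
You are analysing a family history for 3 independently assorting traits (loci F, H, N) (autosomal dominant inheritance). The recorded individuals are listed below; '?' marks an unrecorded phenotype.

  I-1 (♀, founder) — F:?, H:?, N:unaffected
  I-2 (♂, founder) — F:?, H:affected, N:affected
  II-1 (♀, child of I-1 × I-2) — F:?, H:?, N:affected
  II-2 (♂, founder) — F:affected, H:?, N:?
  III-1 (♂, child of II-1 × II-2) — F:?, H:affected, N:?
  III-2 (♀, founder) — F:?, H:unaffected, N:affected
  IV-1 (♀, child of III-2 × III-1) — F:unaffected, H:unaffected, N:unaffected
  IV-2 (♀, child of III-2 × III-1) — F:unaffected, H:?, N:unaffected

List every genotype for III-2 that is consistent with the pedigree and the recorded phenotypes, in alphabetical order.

III-2 ∈ {Ff hh Nn, ff hh Nn}

F/I-1 ? ·: ff|Ff|FF
F/I-2 ? ·: ff|Ff|FF
F/II-1 ? I-1×I-2: ff|Ff|FF
F/II-2 aff ·: Ff|FF
F/III-1 ? II-1×II-2: ff|Ff
F/III-2 ? ·: ff|Ff
F/IV-1 un III-2×III-1: ff
F/IV-2 un III-2×III-1: ff
⇒ F over [I-1,I-2,II-1,II-2,III-1,III-2,IV-1,IV-2]: 74 consistent
H/I-1 ? ·: hh|Hh|HH
H/I-2 aff ·: Hh|HH
H/II-1 ? I-1×I-2: hh|Hh|HH
H/II-2 ? ·: hh|Hh|HH
H/III-1 aff II-1×II-2: Hh
H/III-2 un ·: hh
H/IV-1 un III-2×III-1: hh
H/IV-2 ? III-2×III-1: hh|Hh
⇒ H over [I-1,I-2,II-1,II-2,III-1,III-2,IV-1,IV-2]: 54 consistent
N/I-1 un ·: nn
N/I-2 aff ·: Nn|NN
N/II-1 aff I-1×I-2: Nn
N/II-2 ? ·: nn|Nn|NN
N/III-1 ? II-1×II-2: nn|Nn
N/III-2 aff ·: Nn
N/IV-1 un III-2×III-1: nn
N/IV-2 un III-2×III-1: nn
⇒ N over [I-1,I-2,II-1,II-2,III-1,III-2,IV-1,IV-2]: 10 consistent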